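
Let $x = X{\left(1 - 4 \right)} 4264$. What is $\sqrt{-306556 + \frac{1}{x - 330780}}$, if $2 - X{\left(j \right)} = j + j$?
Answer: $\frac{i \sqrt{6745144174619303}}{148334} \approx 553.67 i$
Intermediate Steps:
$X{\left(j \right)} = 2 - 2 j$ ($X{\left(j \right)} = 2 - \left(j + j\right) = 2 - 2 j$)
$x = 34112$ ($x = \left(2 - 2 \left(1 - 4\right)\right) 4264 = \left(2 - -6\right) 4264 = \left(2 + 6\right) 4264 = 8 \cdot 4264 = 34112$)
$\sqrt{-306556 + \frac{1}{x - 330780}} = \sqrt{-306556 + \frac{1}{34112 - 330780}} = \sqrt{-306556 + \frac{1}{-296668}} = \sqrt{-306556 - \frac{1}{296668}} = \sqrt{- \frac{90945355409}{296668}} = \frac{i \sqrt{6745144174619303}}{148334}$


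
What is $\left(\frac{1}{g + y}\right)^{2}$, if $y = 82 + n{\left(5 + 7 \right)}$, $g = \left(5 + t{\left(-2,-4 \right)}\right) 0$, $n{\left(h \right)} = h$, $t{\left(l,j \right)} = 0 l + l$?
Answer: $\frac{1}{8836} \approx 0.00011317$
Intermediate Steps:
$t{\left(l,j \right)} = l$ ($t{\left(l,j \right)} = 0 + l = l$)
$g = 0$ ($g = \left(5 - 2\right) 0 = 3 \cdot 0 = 0$)
$y = 94$ ($y = 82 + \left(5 + 7\right) = 82 + 12 = 94$)
$\left(\frac{1}{g + y}\right)^{2} = \left(\frac{1}{0 + 94}\right)^{2} = \left(\frac{1}{94}\right)^{2} = \frac{1}{8836}$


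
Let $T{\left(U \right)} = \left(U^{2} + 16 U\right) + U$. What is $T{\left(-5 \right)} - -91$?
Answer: $31$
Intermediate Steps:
$T{\left(U \right)} = U^{2} + 17 U$
$T{\left(-5 \right)} - -91 = - 5 \left(17 - 5\right) - -91 = \left(-5\right) 12 + 91 = -60 + 91 = 31$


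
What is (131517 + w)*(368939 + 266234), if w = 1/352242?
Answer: 2674991311213445/32022 ≈ 8.3536e+10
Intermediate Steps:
w = 1/352242 ≈ 2.8390e-6
(131517 + w)*(368939 + 266234) = (131517 + 1/352242)*(368939 + 266234) = (46325811115/352242)*635173 = 2674991311213445/32022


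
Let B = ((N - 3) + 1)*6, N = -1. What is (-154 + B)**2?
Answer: 29584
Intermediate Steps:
B = -18 (B = ((-1 - 3) + 1)*6 = (-4 + 1)*6 = -3*6 = -18)
(-154 + B)**2 = (-154 - 18)**2 = (-172)**2 = 29584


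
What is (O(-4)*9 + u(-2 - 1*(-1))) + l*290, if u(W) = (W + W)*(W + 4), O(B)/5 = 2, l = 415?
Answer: 120434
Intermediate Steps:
O(B) = 10 (O(B) = 5*2 = 10)
u(W) = 2*W*(4 + W) (u(W) = (2*W)*(4 + W) = 2*W*(4 + W))
(O(-4)*9 + u(-2 - 1*(-1))) + l*290 = (10*9 + 2*(-2 - 1*(-1))*(4 + (-2 - 1*(-1)))) + 415*290 = (90 + 2*(-2 + 1)*(4 + (-2 + 1))) + 120350 = (90 + 2*(-1)*(4 - 1)) + 120350 = (90 + 2*(-1)*3) + 120350 = (90 - 6) + 120350 = 84 + 120350 = 120434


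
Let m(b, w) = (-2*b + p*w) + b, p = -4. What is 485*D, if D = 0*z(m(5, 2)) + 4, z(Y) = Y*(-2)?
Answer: 1940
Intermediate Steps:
m(b, w) = -b - 4*w (m(b, w) = (-2*b - 4*w) + b = (-4*w - 2*b) + b = -b - 4*w)
z(Y) = -2*Y
D = 4 (D = 0*(-2*(-1*5 - 4*2)) + 4 = 0*(-2*(-5 - 8)) + 4 = 0*(-2*(-13)) + 4 = 0*26 + 4 = 0 + 4 = 4)
485*D = 485*4 = 1940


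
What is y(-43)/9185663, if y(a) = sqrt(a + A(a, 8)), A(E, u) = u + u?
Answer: 3*I*sqrt(3)/9185663 ≈ 5.6568e-7*I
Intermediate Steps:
A(E, u) = 2*u
y(a) = sqrt(16 + a) (y(a) = sqrt(a + 2*8) = sqrt(a + 16) = sqrt(16 + a))
y(-43)/9185663 = sqrt(16 - 43)/9185663 = sqrt(-27)*(1/9185663) = (3*I*sqrt(3))*(1/9185663) = 3*I*sqrt(3)/9185663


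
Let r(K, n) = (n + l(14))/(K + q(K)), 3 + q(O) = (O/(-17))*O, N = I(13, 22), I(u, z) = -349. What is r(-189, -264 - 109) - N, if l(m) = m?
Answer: 13611868/38985 ≈ 349.16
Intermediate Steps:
N = -349
q(O) = -3 - O²/17 (q(O) = -3 + (O/(-17))*O = -3 + (O*(-1/17))*O = -3 + (-O/17)*O = -3 - O²/17)
r(K, n) = (14 + n)/(-3 + K - K²/17) (r(K, n) = (n + 14)/(K + (-3 - K²/17)) = (14 + n)/(-3 + K - K²/17))
r(-189, -264 - 109) - N = 17*(-14 - (-264 - 109))/(51 + (-189)² - 17*(-189)) - 1*(-349) = 17*(-14 - 1*(-373))/(51 + 35721 + 3213) + 349 = 17*(-14 + 373)/38985 + 349 = 17*(1/38985)*359 + 349 = 6103/38985 + 349 = 13611868/38985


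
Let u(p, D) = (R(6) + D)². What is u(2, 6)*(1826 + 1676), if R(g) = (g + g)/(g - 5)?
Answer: 1134648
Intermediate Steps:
R(g) = 2*g/(-5 + g) (R(g) = (2*g)/(-5 + g) = 2*g/(-5 + g))
u(p, D) = (12 + D)² (u(p, D) = (2*6/(-5 + 6) + D)² = (2*6/1 + D)² = (2*6*1 + D)² = (12 + D)²)
u(2, 6)*(1826 + 1676) = (12 + 6)²*(1826 + 1676) = 18²*3502 = 324*3502 = 1134648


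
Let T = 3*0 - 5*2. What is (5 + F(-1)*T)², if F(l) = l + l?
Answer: 625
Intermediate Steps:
F(l) = 2*l
T = -10 (T = 0 - 10 = -10)
(5 + F(-1)*T)² = (5 + (2*(-1))*(-10))² = (5 - 2*(-10))² = (5 + 20)² = 25² = 625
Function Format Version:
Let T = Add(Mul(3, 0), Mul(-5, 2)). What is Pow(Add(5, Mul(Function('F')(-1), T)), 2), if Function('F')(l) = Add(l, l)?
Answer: 625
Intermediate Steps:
Function('F')(l) = Mul(2, l)
T = -10 (T = Add(0, -10) = -10)
Pow(Add(5, Mul(Function('F')(-1), T)), 2) = Pow(Add(5, Mul(Mul(2, -1), -10)), 2) = Pow(Add(5, Mul(-2, -10)), 2) = Pow(Add(5, 20), 2) = Pow(25, 2) = 625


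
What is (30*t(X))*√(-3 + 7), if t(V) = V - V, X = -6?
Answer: 0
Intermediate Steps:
t(V) = 0
(30*t(X))*√(-3 + 7) = (30*0)*√(-3 + 7) = 0*√4 = 0*2 = 0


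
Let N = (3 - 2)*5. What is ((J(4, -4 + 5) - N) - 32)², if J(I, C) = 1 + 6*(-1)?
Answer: 1764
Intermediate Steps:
J(I, C) = -5 (J(I, C) = 1 - 6 = -5)
N = 5 (N = 1*5 = 5)
((J(4, -4 + 5) - N) - 32)² = ((-5 - 1*5) - 32)² = ((-5 - 5) - 32)² = (-10 - 32)² = (-42)² = 1764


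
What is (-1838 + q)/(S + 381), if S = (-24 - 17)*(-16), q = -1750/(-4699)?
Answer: -8635012/4872863 ≈ -1.7721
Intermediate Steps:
q = 1750/4699 (q = -1750*(-1)/4699 = -1*(-1750/4699) = 1750/4699 ≈ 0.37242)
S = 656 (S = -41*(-16) = 656)
(-1838 + q)/(S + 381) = (-1838 + 1750/4699)/(656 + 381) = -8635012/4699/1037 = -8635012/4699*1/1037 = -8635012/4872863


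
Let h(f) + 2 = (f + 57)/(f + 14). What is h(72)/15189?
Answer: -1/30378 ≈ -3.2919e-5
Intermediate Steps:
h(f) = -2 + (57 + f)/(14 + f) (h(f) = -2 + (f + 57)/(f + 14) = -2 + (57 + f)/(14 + f))
h(72)/15189 = ((29 - 1*72)/(14 + 72))/15189 = ((29 - 72)/86)*(1/15189) = ((1/86)*(-43))*(1/15189) = -½*1/15189 = -1/30378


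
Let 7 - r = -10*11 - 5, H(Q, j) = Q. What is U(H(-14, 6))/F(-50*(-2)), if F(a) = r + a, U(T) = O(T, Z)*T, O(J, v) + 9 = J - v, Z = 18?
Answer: 287/111 ≈ 2.5856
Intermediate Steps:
O(J, v) = -9 + J - v (O(J, v) = -9 + (J - v) = -9 + J - v)
U(T) = T*(-27 + T) (U(T) = (-9 + T - 1*18)*T = (-9 + T - 18)*T = (-27 + T)*T = T*(-27 + T))
r = 122 (r = 7 - (-10*11 - 5) = 7 - (-110 - 5) = 7 - 1*(-115) = 7 + 115 = 122)
F(a) = 122 + a
U(H(-14, 6))/F(-50*(-2)) = (-14*(-27 - 14))/(122 - 50*(-2)) = (-14*(-41))/(122 + 100) = 574/222 = 574*(1/222) = 287/111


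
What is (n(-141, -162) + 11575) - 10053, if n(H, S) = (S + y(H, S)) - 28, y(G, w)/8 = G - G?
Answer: 1332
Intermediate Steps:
y(G, w) = 0 (y(G, w) = 8*(G - G) = 8*0 = 0)
n(H, S) = -28 + S (n(H, S) = (S + 0) - 28 = S - 28 = -28 + S)
(n(-141, -162) + 11575) - 10053 = ((-28 - 162) + 11575) - 10053 = (-190 + 11575) - 10053 = 11385 - 10053 = 1332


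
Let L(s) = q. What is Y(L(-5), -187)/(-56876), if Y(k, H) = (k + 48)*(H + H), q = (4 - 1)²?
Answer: 10659/28438 ≈ 0.37482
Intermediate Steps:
q = 9 (q = 3² = 9)
L(s) = 9
Y(k, H) = 2*H*(48 + k) (Y(k, H) = (48 + k)*(2*H) = 2*H*(48 + k))
Y(L(-5), -187)/(-56876) = (2*(-187)*(48 + 9))/(-56876) = (2*(-187)*57)*(-1/56876) = -21318*(-1/56876) = 10659/28438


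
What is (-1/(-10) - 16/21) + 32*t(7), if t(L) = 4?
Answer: 26741/210 ≈ 127.34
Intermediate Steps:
(-1/(-10) - 16/21) + 32*t(7) = (-1/(-10) - 16/21) + 32*4 = (-1*(-⅒) - 16*1/21) + 128 = (⅒ - 16/21) + 128 = -139/210 + 128 = 26741/210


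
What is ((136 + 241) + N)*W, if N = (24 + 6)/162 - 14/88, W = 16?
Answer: 1791628/297 ≈ 6032.4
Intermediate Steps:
N = 31/1188 (N = 30*(1/162) - 14*1/88 = 5/27 - 7/44 = 31/1188 ≈ 0.026094)
((136 + 241) + N)*W = ((136 + 241) + 31/1188)*16 = (377 + 31/1188)*16 = (447907/1188)*16 = 1791628/297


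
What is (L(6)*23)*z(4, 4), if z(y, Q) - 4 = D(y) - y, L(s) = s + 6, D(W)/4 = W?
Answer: 4416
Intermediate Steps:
D(W) = 4*W
L(s) = 6 + s
z(y, Q) = 4 + 3*y (z(y, Q) = 4 + (4*y - y) = 4 + 3*y)
(L(6)*23)*z(4, 4) = ((6 + 6)*23)*(4 + 3*4) = (12*23)*(4 + 12) = 276*16 = 4416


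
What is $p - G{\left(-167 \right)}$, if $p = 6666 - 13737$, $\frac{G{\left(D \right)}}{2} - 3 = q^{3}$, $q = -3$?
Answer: $-7023$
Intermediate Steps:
$G{\left(D \right)} = -48$ ($G{\left(D \right)} = 6 + 2 \left(-3\right)^{3} = 6 + 2 \left(-27\right) = 6 - 54 = -48$)
$p = -7071$ ($p = 6666 - 13737 = -7071$)
$p - G{\left(-167 \right)} = -7071 - -48 = -7071 + 48 = -7023$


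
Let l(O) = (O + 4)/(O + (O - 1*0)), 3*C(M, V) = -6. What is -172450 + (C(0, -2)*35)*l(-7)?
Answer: -172465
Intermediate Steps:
C(M, V) = -2 (C(M, V) = (⅓)*(-6) = -2)
l(O) = (4 + O)/(2*O) (l(O) = (4 + O)/(O + (O + 0)) = (4 + O)/(O + O) = (4 + O)/((2*O)) = (4 + O)*(1/(2*O)) = (4 + O)/(2*O))
-172450 + (C(0, -2)*35)*l(-7) = -172450 + (-2*35)*((½)*(4 - 7)/(-7)) = -172450 - 35*(-1)*(-3)/7 = -172450 - 70*3/14 = -172450 - 15 = -172465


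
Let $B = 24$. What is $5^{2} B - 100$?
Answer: $500$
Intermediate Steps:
$5^{2} B - 100 = 5^{2} \cdot 24 - 100 = 25 \cdot 24 - 100 = 600 - 100 = 500$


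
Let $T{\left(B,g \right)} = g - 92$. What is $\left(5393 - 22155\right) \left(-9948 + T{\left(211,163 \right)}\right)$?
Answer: $165558274$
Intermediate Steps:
$T{\left(B,g \right)} = -92 + g$ ($T{\left(B,g \right)} = g - 92 = -92 + g$)
$\left(5393 - 22155\right) \left(-9948 + T{\left(211,163 \right)}\right) = \left(5393 - 22155\right) \left(-9948 + \left(-92 + 163\right)\right) = - 16762 \left(-9948 + 71\right) = \left(-16762\right) \left(-9877\right) = 165558274$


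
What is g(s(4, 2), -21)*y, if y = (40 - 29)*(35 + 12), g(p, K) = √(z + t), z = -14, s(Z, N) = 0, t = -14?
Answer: 1034*I*√7 ≈ 2735.7*I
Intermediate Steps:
g(p, K) = 2*I*√7 (g(p, K) = √(-14 - 14) = √(-28) = 2*I*√7)
y = 517 (y = 11*47 = 517)
g(s(4, 2), -21)*y = (2*I*√7)*517 = 1034*I*√7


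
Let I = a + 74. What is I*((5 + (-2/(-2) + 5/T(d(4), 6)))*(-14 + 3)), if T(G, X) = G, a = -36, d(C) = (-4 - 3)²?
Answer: -124982/49 ≈ -2550.7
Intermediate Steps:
d(C) = 49 (d(C) = (-7)² = 49)
I = 38 (I = -36 + 74 = 38)
I*((5 + (-2/(-2) + 5/T(d(4), 6)))*(-14 + 3)) = 38*((5 + (-2/(-2) + 5/49))*(-14 + 3)) = 38*((5 + (-2*(-½) + 5*(1/49)))*(-11)) = 38*((5 + (1 + 5/49))*(-11)) = 38*((5 + 54/49)*(-11)) = 38*((299/49)*(-11)) = 38*(-3289/49) = -124982/49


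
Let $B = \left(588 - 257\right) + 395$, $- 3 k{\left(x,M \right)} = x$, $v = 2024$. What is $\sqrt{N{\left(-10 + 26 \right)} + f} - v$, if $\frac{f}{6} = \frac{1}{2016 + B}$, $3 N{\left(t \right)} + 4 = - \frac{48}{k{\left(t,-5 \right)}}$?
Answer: $-2024 + \frac{4 \sqrt{196053}}{1371} \approx -2022.7$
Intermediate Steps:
$k{\left(x,M \right)} = - \frac{x}{3}$
$N{\left(t \right)} = - \frac{4}{3} + \frac{48}{t}$ ($N{\left(t \right)} = - \frac{4}{3} + \frac{\left(-48\right) \frac{1}{\left(- \frac{1}{3}\right) t}}{3} = - \frac{4}{3} + \frac{\left(-48\right) \left(- \frac{3}{t}\right)}{3} = - \frac{4}{3} + \frac{144 \frac{1}{t}}{3} = - \frac{4}{3} + \frac{48}{t}$)
$B = 726$ ($B = 331 + 395 = 726$)
$f = \frac{1}{457}$ ($f = \frac{6}{2016 + 726} = \frac{6}{2742} = 6 \cdot \frac{1}{2742} = \frac{1}{457} \approx 0.0021882$)
$\sqrt{N{\left(-10 + 26 \right)} + f} - v = \sqrt{\left(- \frac{4}{3} + \frac{48}{-10 + 26}\right) + \frac{1}{457}} - 2024 = \sqrt{\left(- \frac{4}{3} + \frac{48}{16}\right) + \frac{1}{457}} - 2024 = \sqrt{\left(- \frac{4}{3} + 48 \cdot \frac{1}{16}\right) + \frac{1}{457}} - 2024 = \sqrt{\left(- \frac{4}{3} + 3\right) + \frac{1}{457}} - 2024 = \sqrt{\frac{5}{3} + \frac{1}{457}} - 2024 = \sqrt{\frac{2288}{1371}} - 2024 = \frac{4 \sqrt{196053}}{1371} - 2024 = -2024 + \frac{4 \sqrt{196053}}{1371}$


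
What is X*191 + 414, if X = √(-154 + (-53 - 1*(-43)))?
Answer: 414 + 382*I*√41 ≈ 414.0 + 2446.0*I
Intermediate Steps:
X = 2*I*√41 (X = √(-154 + (-53 + 43)) = √(-154 - 10) = √(-164) = 2*I*√41 ≈ 12.806*I)
X*191 + 414 = (2*I*√41)*191 + 414 = 382*I*√41 + 414 = 414 + 382*I*√41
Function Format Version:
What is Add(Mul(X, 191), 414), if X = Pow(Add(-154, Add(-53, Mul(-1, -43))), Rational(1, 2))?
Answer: Add(414, Mul(382, I, Pow(41, Rational(1, 2)))) ≈ Add(414.00, Mul(2446.0, I))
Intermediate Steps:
X = Mul(2, I, Pow(41, Rational(1, 2))) (X = Pow(Add(-154, Add(-53, 43)), Rational(1, 2)) = Pow(Add(-154, -10), Rational(1, 2)) = Pow(-164, Rational(1, 2)) = Mul(2, I, Pow(41, Rational(1, 2))) ≈ Mul(12.806, I))
Add(Mul(X, 191), 414) = Add(Mul(Mul(2, I, Pow(41, Rational(1, 2))), 191), 414) = Add(Mul(382, I, Pow(41, Rational(1, 2))), 414) = Add(414, Mul(382, I, Pow(41, Rational(1, 2))))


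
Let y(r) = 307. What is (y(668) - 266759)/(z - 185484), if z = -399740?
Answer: 66613/146306 ≈ 0.45530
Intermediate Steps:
(y(668) - 266759)/(z - 185484) = (307 - 266759)/(-399740 - 185484) = -266452/(-585224) = -266452*(-1/585224) = 66613/146306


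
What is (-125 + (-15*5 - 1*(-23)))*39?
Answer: -6903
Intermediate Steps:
(-125 + (-15*5 - 1*(-23)))*39 = (-125 + (-75 + 23))*39 = (-125 - 52)*39 = -177*39 = -6903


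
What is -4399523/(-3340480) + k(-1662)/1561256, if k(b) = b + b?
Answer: 857209740671/651918055360 ≈ 1.3149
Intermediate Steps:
k(b) = 2*b
-4399523/(-3340480) + k(-1662)/1561256 = -4399523/(-3340480) + (2*(-1662))/1561256 = -4399523*(-1/3340480) - 3324*1/1561256 = 4399523/3340480 - 831/390314 = 857209740671/651918055360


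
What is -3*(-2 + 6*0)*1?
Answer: 6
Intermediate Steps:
-3*(-2 + 6*0)*1 = -3*(-2 + 0)*1 = -3*(-2)*1 = 6*1 = 6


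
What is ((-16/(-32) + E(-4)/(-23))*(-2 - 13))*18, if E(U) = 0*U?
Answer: -135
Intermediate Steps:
E(U) = 0
((-16/(-32) + E(-4)/(-23))*(-2 - 13))*18 = ((-16/(-32) + 0/(-23))*(-2 - 13))*18 = ((-16*(-1/32) + 0*(-1/23))*(-15))*18 = ((½ + 0)*(-15))*18 = ((½)*(-15))*18 = -15/2*18 = -135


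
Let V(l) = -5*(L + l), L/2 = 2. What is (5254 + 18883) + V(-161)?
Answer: 24922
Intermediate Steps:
L = 4 (L = 2*2 = 4)
V(l) = -20 - 5*l (V(l) = -5*(4 + l) = -20 - 5*l)
(5254 + 18883) + V(-161) = (5254 + 18883) + (-20 - 5*(-161)) = 24137 + (-20 + 805) = 24137 + 785 = 24922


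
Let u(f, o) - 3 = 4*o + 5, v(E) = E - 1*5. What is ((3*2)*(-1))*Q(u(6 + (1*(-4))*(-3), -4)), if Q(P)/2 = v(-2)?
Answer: 84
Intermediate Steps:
v(E) = -5 + E (v(E) = E - 5 = -5 + E)
u(f, o) = 8 + 4*o (u(f, o) = 3 + (4*o + 5) = 3 + (5 + 4*o) = 8 + 4*o)
Q(P) = -14 (Q(P) = 2*(-5 - 2) = 2*(-7) = -14)
((3*2)*(-1))*Q(u(6 + (1*(-4))*(-3), -4)) = ((3*2)*(-1))*(-14) = (6*(-1))*(-14) = -6*(-14) = 84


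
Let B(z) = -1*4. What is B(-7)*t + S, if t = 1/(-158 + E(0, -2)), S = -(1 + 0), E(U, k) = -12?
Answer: -83/85 ≈ -0.97647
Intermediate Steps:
B(z) = -4
S = -1 (S = -1*1 = -1)
t = -1/170 (t = 1/(-158 - 12) = 1/(-170) = -1/170 ≈ -0.0058824)
B(-7)*t + S = -4*(-1/170) - 1 = 2/85 - 1 = -83/85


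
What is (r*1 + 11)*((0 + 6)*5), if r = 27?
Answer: 1140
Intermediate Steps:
(r*1 + 11)*((0 + 6)*5) = (27*1 + 11)*((0 + 6)*5) = (27 + 11)*(6*5) = 38*30 = 1140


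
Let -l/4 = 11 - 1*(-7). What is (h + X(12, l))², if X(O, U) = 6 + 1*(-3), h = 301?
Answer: 92416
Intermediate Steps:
l = -72 (l = -4*(11 - 1*(-7)) = -4*(11 + 7) = -4*18 = -72)
X(O, U) = 3 (X(O, U) = 6 - 3 = 3)
(h + X(12, l))² = (301 + 3)² = 304² = 92416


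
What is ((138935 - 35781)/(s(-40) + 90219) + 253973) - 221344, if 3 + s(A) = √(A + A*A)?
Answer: 11065595545777/339121879 - 51577*√390/2034731274 ≈ 32630.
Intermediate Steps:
s(A) = -3 + √(A + A²) (s(A) = -3 + √(A + A*A) = -3 + √(A + A²))
((138935 - 35781)/(s(-40) + 90219) + 253973) - 221344 = ((138935 - 35781)/((-3 + √(-40*(1 - 40))) + 90219) + 253973) - 221344 = (103154/((-3 + √(-40*(-39))) + 90219) + 253973) - 221344 = (103154/((-3 + √1560) + 90219) + 253973) - 221344 = (103154/((-3 + 2*√390) + 90219) + 253973) - 221344 = (103154/(90216 + 2*√390) + 253973) - 221344 = (253973 + 103154/(90216 + 2*√390)) - 221344 = 32629 + 103154/(90216 + 2*√390)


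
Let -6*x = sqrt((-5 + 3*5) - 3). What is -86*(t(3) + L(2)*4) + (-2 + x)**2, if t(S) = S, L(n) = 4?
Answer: -58673/36 + 2*sqrt(7)/3 ≈ -1628.0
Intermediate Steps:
x = -sqrt(7)/6 (x = -sqrt((-5 + 3*5) - 3)/6 = -sqrt((-5 + 15) - 3)/6 = -sqrt(10 - 3)/6 = -sqrt(7)/6 ≈ -0.44096)
-86*(t(3) + L(2)*4) + (-2 + x)**2 = -86*(3 + 4*4) + (-2 - sqrt(7)/6)**2 = -86*(3 + 16) + (-2 - sqrt(7)/6)**2 = -86*19 + (-2 - sqrt(7)/6)**2 = -1634 + (-2 - sqrt(7)/6)**2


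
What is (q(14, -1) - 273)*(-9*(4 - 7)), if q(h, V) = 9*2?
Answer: -6885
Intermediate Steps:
q(h, V) = 18
(q(14, -1) - 273)*(-9*(4 - 7)) = (18 - 273)*(-9*(4 - 7)) = -(-2295)*(-3) = -255*27 = -6885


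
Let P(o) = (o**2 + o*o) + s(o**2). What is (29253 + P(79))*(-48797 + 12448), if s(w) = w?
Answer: -1743879624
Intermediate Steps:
P(o) = 3*o**2 (P(o) = (o**2 + o*o) + o**2 = (o**2 + o**2) + o**2 = 2*o**2 + o**2 = 3*o**2)
(29253 + P(79))*(-48797 + 12448) = (29253 + 3*79**2)*(-48797 + 12448) = (29253 + 3*6241)*(-36349) = (29253 + 18723)*(-36349) = 47976*(-36349) = -1743879624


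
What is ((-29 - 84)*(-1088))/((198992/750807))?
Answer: 5769200988/12437 ≈ 4.6387e+5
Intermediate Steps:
((-29 - 84)*(-1088))/((198992/750807)) = (-113*(-1088))/((198992*(1/750807))) = 122944/(198992/750807) = 122944*(750807/198992) = 5769200988/12437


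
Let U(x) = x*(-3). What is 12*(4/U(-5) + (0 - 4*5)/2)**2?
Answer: 85264/75 ≈ 1136.9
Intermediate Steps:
U(x) = -3*x
12*(4/U(-5) + (0 - 4*5)/2)**2 = 12*(4/((-3*(-5))) + (0 - 4*5)/2)**2 = 12*(4/15 + (0 - 20)*(1/2))**2 = 12*(4*(1/15) - 20*1/2)**2 = 12*(4/15 - 10)**2 = 12*(-146/15)**2 = 12*(21316/225) = 85264/75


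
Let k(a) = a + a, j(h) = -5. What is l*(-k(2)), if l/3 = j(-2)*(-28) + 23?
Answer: -1956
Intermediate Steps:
k(a) = 2*a
l = 489 (l = 3*(-5*(-28) + 23) = 3*(140 + 23) = 3*163 = 489)
l*(-k(2)) = 489*(-2*2) = 489*(-1*4) = 489*(-4) = -1956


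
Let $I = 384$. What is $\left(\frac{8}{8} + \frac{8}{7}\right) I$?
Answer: $\frac{5760}{7} \approx 822.86$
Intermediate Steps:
$\left(\frac{8}{8} + \frac{8}{7}\right) I = \left(\frac{8}{8} + \frac{8}{7}\right) 384 = \left(8 \cdot \frac{1}{8} + 8 \cdot \frac{1}{7}\right) 384 = \left(1 + \frac{8}{7}\right) 384 = \frac{15}{7} \cdot 384 = \frac{5760}{7}$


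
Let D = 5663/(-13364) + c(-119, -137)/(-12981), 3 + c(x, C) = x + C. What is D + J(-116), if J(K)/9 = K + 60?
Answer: -87503004463/173478084 ≈ -504.40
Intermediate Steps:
c(x, C) = -3 + C + x (c(x, C) = -3 + (x + C) = -3 + (C + x) = -3 + C + x)
J(K) = 540 + 9*K (J(K) = 9*(K + 60) = 9*(60 + K) = 540 + 9*K)
D = -70050127/173478084 (D = 5663/(-13364) + (-3 - 137 - 119)/(-12981) = 5663*(-1/13364) - 259*(-1/12981) = -5663/13364 + 259/12981 = -70050127/173478084 ≈ -0.40380)
D + J(-116) = -70050127/173478084 + (540 + 9*(-116)) = -70050127/173478084 + (540 - 1044) = -70050127/173478084 - 504 = -87503004463/173478084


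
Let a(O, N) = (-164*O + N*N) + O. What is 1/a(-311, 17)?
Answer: 1/50982 ≈ 1.9615e-5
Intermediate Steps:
a(O, N) = N² - 163*O (a(O, N) = (-164*O + N²) + O = (N² - 164*O) + O = N² - 163*O)
1/a(-311, 17) = 1/(17² - 163*(-311)) = 1/(289 + 50693) = 1/50982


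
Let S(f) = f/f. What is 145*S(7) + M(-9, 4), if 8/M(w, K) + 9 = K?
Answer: 717/5 ≈ 143.40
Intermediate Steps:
M(w, K) = 8/(-9 + K)
S(f) = 1
145*S(7) + M(-9, 4) = 145*1 + 8/(-9 + 4) = 145 + 8/(-5) = 145 + 8*(-1/5) = 145 - 8/5 = 717/5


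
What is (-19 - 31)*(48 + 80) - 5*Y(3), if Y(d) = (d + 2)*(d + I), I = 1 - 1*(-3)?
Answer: -6575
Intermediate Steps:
I = 4 (I = 1 + 3 = 4)
Y(d) = (2 + d)*(4 + d) (Y(d) = (d + 2)*(d + 4) = (2 + d)*(4 + d))
(-19 - 31)*(48 + 80) - 5*Y(3) = (-19 - 31)*(48 + 80) - 5*(8 + 3² + 6*3) = -50*128 - 5*(8 + 9 + 18) = -6400 - 5*35 = -6400 - 175 = -6575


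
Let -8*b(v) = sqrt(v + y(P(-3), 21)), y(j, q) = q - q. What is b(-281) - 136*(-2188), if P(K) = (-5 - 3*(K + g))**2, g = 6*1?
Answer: 297568 - I*sqrt(281)/8 ≈ 2.9757e+5 - 2.0954*I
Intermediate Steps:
g = 6
P(K) = (-23 - 3*K)**2 (P(K) = (-5 - 3*(K + 6))**2 = (-5 - 3*(6 + K))**2 = (-5 + (-18 - 3*K))**2 = (-23 - 3*K)**2)
y(j, q) = 0
b(v) = -sqrt(v)/8 (b(v) = -sqrt(v + 0)/8 = -sqrt(v)/8)
b(-281) - 136*(-2188) = -I*sqrt(281)/8 - 136*(-2188) = -I*sqrt(281)/8 + 297568 = 297568 - I*sqrt(281)/8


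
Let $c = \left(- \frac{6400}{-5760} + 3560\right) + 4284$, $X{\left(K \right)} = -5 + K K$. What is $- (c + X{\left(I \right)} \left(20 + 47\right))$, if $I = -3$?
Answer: $- \frac{73018}{9} \approx -8113.1$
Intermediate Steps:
$X{\left(K \right)} = -5 + K^{2}$
$c = \frac{70606}{9}$ ($c = \left(\left(-6400\right) \left(- \frac{1}{5760}\right) + 3560\right) + 4284 = \left(\frac{10}{9} + 3560\right) + 4284 = \frac{32050}{9} + 4284 = \frac{70606}{9} \approx 7845.1$)
$- (c + X{\left(I \right)} \left(20 + 47\right)) = - (\frac{70606}{9} + \left(-5 + \left(-3\right)^{2}\right) \left(20 + 47\right)) = - (\frac{70606}{9} + \left(-5 + 9\right) 67) = - (\frac{70606}{9} + 4 \cdot 67) = - (\frac{70606}{9} + 268) = \left(-1\right) \frac{73018}{9} = - \frac{73018}{9}$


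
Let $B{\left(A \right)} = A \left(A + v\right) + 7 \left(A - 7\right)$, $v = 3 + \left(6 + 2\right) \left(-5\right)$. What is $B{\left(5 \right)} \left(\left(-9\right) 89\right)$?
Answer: $139374$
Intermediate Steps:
$v = -37$ ($v = 3 + 8 \left(-5\right) = 3 - 40 = -37$)
$B{\left(A \right)} = -49 + 7 A + A \left(-37 + A\right)$ ($B{\left(A \right)} = A \left(A - 37\right) + 7 \left(A - 7\right) = A \left(-37 + A\right) + 7 \left(-7 + A\right) = A \left(-37 + A\right) + \left(-49 + 7 A\right) = -49 + 7 A + A \left(-37 + A\right)$)
$B{\left(5 \right)} \left(\left(-9\right) 89\right) = \left(-49 + 5^{2} - 150\right) \left(\left(-9\right) 89\right) = \left(-49 + 25 - 150\right) \left(-801\right) = \left(-174\right) \left(-801\right) = 139374$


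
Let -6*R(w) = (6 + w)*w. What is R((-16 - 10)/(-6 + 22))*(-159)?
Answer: -24115/128 ≈ -188.40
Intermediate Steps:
R(w) = -w*(6 + w)/6 (R(w) = -(6 + w)*w/6 = -w*(6 + w)/6)
R((-16 - 10)/(-6 + 22))*(-159) = -(-16 - 10)/(-6 + 22)*(6 + (-16 - 10)/(-6 + 22))/6*(-159) = -(-26/16)*(6 - 26/16)/6*(-159) = -(-26*1/16)*(6 - 26*1/16)/6*(-159) = -1/6*(-13/8)*(6 - 13/8)*(-159) = -1/6*(-13/8)*35/8*(-159) = (455/384)*(-159) = -24115/128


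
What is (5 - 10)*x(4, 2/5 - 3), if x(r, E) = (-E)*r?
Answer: -52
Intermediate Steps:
x(r, E) = -E*r
(5 - 10)*x(4, 2/5 - 3) = (5 - 10)*(-1*(2/5 - 3)*4) = -(-5)*(2*(⅕) - 3)*4 = -(-5)*(⅖ - 3)*4 = -(-5)*(-13)*4/5 = -5*52/5 = -52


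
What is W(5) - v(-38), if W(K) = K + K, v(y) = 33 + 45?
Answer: -68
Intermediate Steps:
v(y) = 78
W(K) = 2*K
W(5) - v(-38) = 2*5 - 1*78 = 10 - 78 = -68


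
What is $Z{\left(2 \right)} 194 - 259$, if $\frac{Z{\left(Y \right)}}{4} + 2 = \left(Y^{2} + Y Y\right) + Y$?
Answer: $5949$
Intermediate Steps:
$Z{\left(Y \right)} = -8 + 4 Y + 8 Y^{2}$ ($Z{\left(Y \right)} = -8 + 4 \left(\left(Y^{2} + Y Y\right) + Y\right) = -8 + 4 \left(\left(Y^{2} + Y^{2}\right) + Y\right) = -8 + 4 \left(2 Y^{2} + Y\right) = -8 + 4 \left(Y + 2 Y^{2}\right) = -8 + \left(4 Y + 8 Y^{2}\right) = -8 + 4 Y + 8 Y^{2}$)
$Z{\left(2 \right)} 194 - 259 = \left(-8 + 4 \cdot 2 + 8 \cdot 2^{2}\right) 194 - 259 = \left(-8 + 8 + 8 \cdot 4\right) 194 - 259 = \left(-8 + 8 + 32\right) 194 - 259 = 32 \cdot 194 - 259 = 6208 - 259 = 5949$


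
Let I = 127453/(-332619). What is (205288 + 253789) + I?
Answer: 152697605210/332619 ≈ 4.5908e+5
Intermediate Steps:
I = -127453/332619 (I = 127453*(-1/332619) = -127453/332619 ≈ -0.38318)
(205288 + 253789) + I = (205288 + 253789) - 127453/332619 = 459077 - 127453/332619 = 152697605210/332619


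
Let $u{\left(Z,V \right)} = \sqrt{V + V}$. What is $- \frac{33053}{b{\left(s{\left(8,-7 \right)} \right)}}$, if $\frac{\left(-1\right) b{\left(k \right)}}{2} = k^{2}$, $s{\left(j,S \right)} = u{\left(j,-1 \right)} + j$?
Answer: $\frac{33053}{2 \left(8 + i \sqrt{2}\right)^{2}} \approx 235.23 - 85.848 i$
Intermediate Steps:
$u{\left(Z,V \right)} = \sqrt{2} \sqrt{V}$ ($u{\left(Z,V \right)} = \sqrt{2 V} = \sqrt{2} \sqrt{V}$)
$s{\left(j,S \right)} = j + i \sqrt{2}$ ($s{\left(j,S \right)} = \sqrt{2} \sqrt{-1} + j = \sqrt{2} i + j = i \sqrt{2} + j = j + i \sqrt{2}$)
$b{\left(k \right)} = - 2 k^{2}$
$- \frac{33053}{b{\left(s{\left(8,-7 \right)} \right)}} = - \frac{33053}{\left(-2\right) \left(8 + i \sqrt{2}\right)^{2}} = - 33053 \left(- \frac{1}{2 \left(8 + i \sqrt{2}\right)^{2}}\right) = \frac{33053}{2 \left(8 + i \sqrt{2}\right)^{2}}$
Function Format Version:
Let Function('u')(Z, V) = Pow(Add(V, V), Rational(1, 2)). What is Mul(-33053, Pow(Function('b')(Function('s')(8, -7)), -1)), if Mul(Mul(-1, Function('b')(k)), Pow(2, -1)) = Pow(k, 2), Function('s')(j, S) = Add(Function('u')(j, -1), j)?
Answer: Mul(Rational(33053, 2), Pow(Add(8, Mul(I, Pow(2, Rational(1, 2)))), -2)) ≈ Add(235.23, Mul(-85.848, I))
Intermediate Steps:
Function('u')(Z, V) = Mul(Pow(2, Rational(1, 2)), Pow(V, Rational(1, 2))) (Function('u')(Z, V) = Pow(Mul(2, V), Rational(1, 2)) = Mul(Pow(2, Rational(1, 2)), Pow(V, Rational(1, 2))))
Function('s')(j, S) = Add(j, Mul(I, Pow(2, Rational(1, 2)))) (Function('s')(j, S) = Add(Mul(Pow(2, Rational(1, 2)), Pow(-1, Rational(1, 2))), j) = Add(Mul(Pow(2, Rational(1, 2)), I), j) = Add(Mul(I, Pow(2, Rational(1, 2))), j) = Add(j, Mul(I, Pow(2, Rational(1, 2)))))
Function('b')(k) = Mul(-2, Pow(k, 2))
Mul(-33053, Pow(Function('b')(Function('s')(8, -7)), -1)) = Mul(-33053, Pow(Mul(-2, Pow(Add(8, Mul(I, Pow(2, Rational(1, 2)))), 2)), -1)) = Mul(-33053, Mul(Rational(-1, 2), Pow(Add(8, Mul(I, Pow(2, Rational(1, 2)))), -2))) = Mul(Rational(33053, 2), Pow(Add(8, Mul(I, Pow(2, Rational(1, 2)))), -2))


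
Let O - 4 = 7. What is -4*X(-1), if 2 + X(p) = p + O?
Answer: -32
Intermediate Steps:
O = 11 (O = 4 + 7 = 11)
X(p) = 9 + p (X(p) = -2 + (p + 11) = -2 + (11 + p) = 9 + p)
-4*X(-1) = -4*(9 - 1) = -4*8 = -32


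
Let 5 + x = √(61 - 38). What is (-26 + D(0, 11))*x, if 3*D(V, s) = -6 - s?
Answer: 475/3 - 95*√23/3 ≈ 6.4653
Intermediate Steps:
D(V, s) = -2 - s/3 (D(V, s) = (-6 - s)/3 = -2 - s/3)
x = -5 + √23 (x = -5 + √(61 - 38) = -5 + √23 ≈ -0.20417)
(-26 + D(0, 11))*x = (-26 + (-2 - ⅓*11))*(-5 + √23) = (-26 + (-2 - 11/3))*(-5 + √23) = (-26 - 17/3)*(-5 + √23) = -95*(-5 + √23)/3 = 475/3 - 95*√23/3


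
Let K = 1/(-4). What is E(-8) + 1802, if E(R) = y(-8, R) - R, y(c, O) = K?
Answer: 7239/4 ≈ 1809.8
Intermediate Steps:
K = -1/4 ≈ -0.25000
y(c, O) = -1/4
E(R) = -1/4 - R
E(-8) + 1802 = (-1/4 - 1*(-8)) + 1802 = (-1/4 + 8) + 1802 = 31/4 + 1802 = 7239/4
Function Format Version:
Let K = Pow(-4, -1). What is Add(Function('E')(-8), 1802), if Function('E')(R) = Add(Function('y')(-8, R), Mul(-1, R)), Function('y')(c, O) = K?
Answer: Rational(7239, 4) ≈ 1809.8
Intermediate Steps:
K = Rational(-1, 4) ≈ -0.25000
Function('y')(c, O) = Rational(-1, 4)
Function('E')(R) = Add(Rational(-1, 4), Mul(-1, R))
Add(Function('E')(-8), 1802) = Add(Add(Rational(-1, 4), Mul(-1, -8)), 1802) = Add(Add(Rational(-1, 4), 8), 1802) = Add(Rational(31, 4), 1802) = Rational(7239, 4)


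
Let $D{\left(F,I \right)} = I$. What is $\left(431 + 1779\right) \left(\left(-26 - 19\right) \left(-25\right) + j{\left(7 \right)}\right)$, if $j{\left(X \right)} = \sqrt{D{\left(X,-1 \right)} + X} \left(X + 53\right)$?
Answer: $2486250 + 132600 \sqrt{6} \approx 2.8111 \cdot 10^{6}$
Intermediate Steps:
$j{\left(X \right)} = \sqrt{-1 + X} \left(53 + X\right)$ ($j{\left(X \right)} = \sqrt{-1 + X} \left(X + 53\right) = \sqrt{-1 + X} \left(53 + X\right)$)
$\left(431 + 1779\right) \left(\left(-26 - 19\right) \left(-25\right) + j{\left(7 \right)}\right) = \left(431 + 1779\right) \left(\left(-26 - 19\right) \left(-25\right) + \sqrt{-1 + 7} \left(53 + 7\right)\right) = 2210 \left(\left(-45\right) \left(-25\right) + \sqrt{6} \cdot 60\right) = 2210 \left(1125 + 60 \sqrt{6}\right) = 2486250 + 132600 \sqrt{6}$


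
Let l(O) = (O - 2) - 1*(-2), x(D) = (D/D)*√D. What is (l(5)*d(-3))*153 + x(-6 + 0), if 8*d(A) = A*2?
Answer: -2295/4 + I*√6 ≈ -573.75 + 2.4495*I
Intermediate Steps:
x(D) = √D (x(D) = 1*√D = √D)
l(O) = O (l(O) = (-2 + O) + 2 = O)
d(A) = A/4 (d(A) = (A*2)/8 = (2*A)/8 = A/4)
(l(5)*d(-3))*153 + x(-6 + 0) = (5*((¼)*(-3)))*153 + √(-6 + 0) = (5*(-¾))*153 + √(-6) = -15/4*153 + I*√6 = -2295/4 + I*√6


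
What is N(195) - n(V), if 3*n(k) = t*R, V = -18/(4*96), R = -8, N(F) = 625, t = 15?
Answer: 665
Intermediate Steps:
V = -3/64 (V = -18/384 = -18*1/384 = -3/64 ≈ -0.046875)
n(k) = -40 (n(k) = (15*(-8))/3 = (1/3)*(-120) = -40)
N(195) - n(V) = 625 - 1*(-40) = 625 + 40 = 665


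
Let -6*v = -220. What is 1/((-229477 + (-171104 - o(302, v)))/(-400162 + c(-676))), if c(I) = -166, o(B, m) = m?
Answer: 1200984/1201853 ≈ 0.99928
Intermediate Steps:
v = 110/3 (v = -1/6*(-220) = 110/3 ≈ 36.667)
1/((-229477 + (-171104 - o(302, v)))/(-400162 + c(-676))) = 1/((-229477 + (-171104 - 1*110/3))/(-400162 - 166)) = 1/((-229477 + (-171104 - 110/3))/(-400328)) = 1/((-229477 - 513422/3)*(-1/400328)) = 1/(-1201853/3*(-1/400328)) = 1/(1201853/1200984) = 1200984/1201853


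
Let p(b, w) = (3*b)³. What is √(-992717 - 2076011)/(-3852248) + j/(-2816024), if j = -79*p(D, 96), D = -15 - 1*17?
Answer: -8736768/352003 - I*√767182/1926124 ≈ -24.82 - 0.00045474*I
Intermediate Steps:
D = -32 (D = -15 - 17 = -32)
p(b, w) = 27*b³
j = 69894144 (j = -2133*(-32)³ = -2133*(-32768) = -79*(-884736) = 69894144)
√(-992717 - 2076011)/(-3852248) + j/(-2816024) = √(-992717 - 2076011)/(-3852248) + 69894144/(-2816024) = √(-3068728)*(-1/3852248) + 69894144*(-1/2816024) = (2*I*√767182)*(-1/3852248) - 8736768/352003 = -I*√767182/1926124 - 8736768/352003 = -8736768/352003 - I*√767182/1926124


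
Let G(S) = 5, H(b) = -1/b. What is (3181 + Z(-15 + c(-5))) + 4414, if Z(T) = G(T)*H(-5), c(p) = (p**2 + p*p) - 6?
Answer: 7596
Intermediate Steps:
c(p) = -6 + 2*p**2 (c(p) = (p**2 + p**2) - 6 = 2*p**2 - 6 = -6 + 2*p**2)
Z(T) = 1 (Z(T) = 5*(-1/(-5)) = 5*(-1*(-1/5)) = 5*(1/5) = 1)
(3181 + Z(-15 + c(-5))) + 4414 = (3181 + 1) + 4414 = 3182 + 4414 = 7596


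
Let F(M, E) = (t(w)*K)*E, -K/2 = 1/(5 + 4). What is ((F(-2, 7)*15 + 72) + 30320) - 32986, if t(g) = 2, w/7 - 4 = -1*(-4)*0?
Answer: -7922/3 ≈ -2640.7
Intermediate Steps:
K = -2/9 (K = -2/(5 + 4) = -2/9 ≈ -0.22222)
w = 28 (w = 28 + 7*(-1*(-4)*0) = 28 + 7*(4*0) = 28 + 7*0 = 28 + 0 = 28)
F(M, E) = -4*E/9 (F(M, E) = (2*(-2/9))*E = -4*E/9)
((F(-2, 7)*15 + 72) + 30320) - 32986 = ((-4/9*7*15 + 72) + 30320) - 32986 = ((-28/9*15 + 72) + 30320) - 32986 = ((-140/3 + 72) + 30320) - 32986 = (76/3 + 30320) - 32986 = 91036/3 - 32986 = -7922/3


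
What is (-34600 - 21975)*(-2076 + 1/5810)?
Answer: 136476540085/1162 ≈ 1.1745e+8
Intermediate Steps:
(-34600 - 21975)*(-2076 + 1/5810) = -56575*(-2076 + 1/5810) = -56575*(-12061559/5810) = 136476540085/1162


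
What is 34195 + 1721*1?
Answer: 35916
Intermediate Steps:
34195 + 1721*1 = 34195 + 1721 = 35916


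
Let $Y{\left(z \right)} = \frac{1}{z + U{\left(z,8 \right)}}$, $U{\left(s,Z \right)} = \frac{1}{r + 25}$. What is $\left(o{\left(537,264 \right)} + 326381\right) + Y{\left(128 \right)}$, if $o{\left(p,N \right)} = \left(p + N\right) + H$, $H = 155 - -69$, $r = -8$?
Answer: $\frac{712762879}{2177} \approx 3.2741 \cdot 10^{5}$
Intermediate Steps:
$U{\left(s,Z \right)} = \frac{1}{17}$ ($U{\left(s,Z \right)} = \frac{1}{-8 + 25} = \frac{1}{17}$)
$H = 224$ ($H = 155 + 69 = 224$)
$Y{\left(z \right)} = \frac{1}{\frac{1}{17} + z}$ ($Y{\left(z \right)} = \frac{1}{z + \frac{1}{17}} = \frac{1}{\frac{1}{17} + z}$)
$o{\left(p,N \right)} = 224 + N + p$ ($o{\left(p,N \right)} = \left(p + N\right) + 224 = \left(N + p\right) + 224 = 224 + N + p$)
$\left(o{\left(537,264 \right)} + 326381\right) + Y{\left(128 \right)} = \left(\left(224 + 264 + 537\right) + 326381\right) + \frac{17}{1 + 17 \cdot 128} = \left(1025 + 326381\right) + \frac{17}{1 + 2176} = 327406 + \frac{17}{2177} = \frac{712762879}{2177}$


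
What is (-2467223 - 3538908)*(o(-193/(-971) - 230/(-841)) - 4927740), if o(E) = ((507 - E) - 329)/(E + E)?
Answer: 22826612598864380775/771286 ≈ 2.9596e+13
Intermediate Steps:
o(E) = (178 - E)/(2*E) (o(E) = (178 - E)/((2*E)) = (178 - E)*(1/(2*E)) = (178 - E)/(2*E))
(-2467223 - 3538908)*(o(-193/(-971) - 230/(-841)) - 4927740) = (-2467223 - 3538908)*((178 - (-193/(-971) - 230/(-841)))/(2*(-193/(-971) - 230/(-841))) - 4927740) = -6006131*((178 - (-193*(-1/971) - 230*(-1/841)))/(2*(-193*(-1/971) - 230*(-1/841))) - 4927740) = -6006131*((178 - (193/971 + 230/841))/(2*(193/971 + 230/841)) - 4927740) = -6006131*((178 - 1*385643/816611)/(2*(385643/816611)) - 4927740) = -6006131*((½)*(816611/385643)*(178 - 385643/816611) - 4927740) = -6006131*((½)*(816611/385643)*(144971115/816611) - 4927740) = -6006131*(144971115/771286 - 4927740) = -6006131*(-3800551902525/771286) = 22826612598864380775/771286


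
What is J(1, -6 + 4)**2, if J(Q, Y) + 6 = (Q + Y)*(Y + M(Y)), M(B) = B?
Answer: 4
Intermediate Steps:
J(Q, Y) = -6 + 2*Y*(Q + Y) (J(Q, Y) = -6 + (Q + Y)*(Y + Y) = -6 + (Q + Y)*(2*Y) = -6 + 2*Y*(Q + Y))
J(1, -6 + 4)**2 = (-6 + 2*(-6 + 4)**2 + 2*1*(-6 + 4))**2 = (-6 + 2*(-2)**2 + 2*1*(-2))**2 = (-6 + 2*4 - 4)**2 = (-6 + 8 - 4)**2 = (-2)**2 = 4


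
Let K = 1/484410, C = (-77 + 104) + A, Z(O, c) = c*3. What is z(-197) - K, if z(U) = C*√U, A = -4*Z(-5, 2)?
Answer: -1/484410 + 3*I*√197 ≈ -2.0644e-6 + 42.107*I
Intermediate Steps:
Z(O, c) = 3*c
A = -24 (A = -12*2 = -4*6 = -24)
C = 3 (C = (-77 + 104) - 24 = 27 - 24 = 3)
K = 1/484410 ≈ 2.0644e-6
z(U) = 3*√U
z(-197) - K = 3*√(-197) - 1*1/484410 = 3*(I*√197) - 1/484410 = 3*I*√197 - 1/484410 = -1/484410 + 3*I*√197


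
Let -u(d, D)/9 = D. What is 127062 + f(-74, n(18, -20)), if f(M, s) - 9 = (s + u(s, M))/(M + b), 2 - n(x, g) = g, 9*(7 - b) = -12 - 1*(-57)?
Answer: 1143553/9 ≈ 1.2706e+5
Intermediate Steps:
b = 2 (b = 7 - (-12 - 1*(-57))/9 = 7 - (-12 + 57)/9 = 7 - ⅑*45 = 7 - 5 = 2)
u(d, D) = -9*D
n(x, g) = 2 - g
f(M, s) = 9 + (s - 9*M)/(2 + M) (f(M, s) = 9 + (s - 9*M)/(M + 2) = 9 + (s - 9*M)/(2 + M))
127062 + f(-74, n(18, -20)) = 127062 + (18 + (2 - 1*(-20)))/(2 - 74) = 127062 + (18 + (2 + 20))/(-72) = 127062 - (18 + 22)/72 = 127062 - 1/72*40 = 127062 - 5/9 = 1143553/9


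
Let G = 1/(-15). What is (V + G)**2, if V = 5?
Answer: 5476/225 ≈ 24.338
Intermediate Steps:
G = -1/15 ≈ -0.066667
(V + G)**2 = (5 - 1/15)**2 = (74/15)**2 = 5476/225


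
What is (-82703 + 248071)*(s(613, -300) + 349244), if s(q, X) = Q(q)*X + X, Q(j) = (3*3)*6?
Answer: 55025209792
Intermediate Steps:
Q(j) = 54 (Q(j) = 9*6 = 54)
s(q, X) = 55*X (s(q, X) = 54*X + X = 55*X)
(-82703 + 248071)*(s(613, -300) + 349244) = (-82703 + 248071)*(55*(-300) + 349244) = 165368*(-16500 + 349244) = 165368*332744 = 55025209792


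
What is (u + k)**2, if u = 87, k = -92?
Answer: 25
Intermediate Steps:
(u + k)**2 = (87 - 92)**2 = (-5)**2 = 25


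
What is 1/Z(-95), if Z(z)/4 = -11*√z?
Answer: I*√95/4180 ≈ 0.0023318*I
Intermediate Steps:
Z(z) = -44*√z (Z(z) = 4*(-11*√z) = -44*√z)
1/Z(-95) = 1/(-44*I*√95) = I*√95/4180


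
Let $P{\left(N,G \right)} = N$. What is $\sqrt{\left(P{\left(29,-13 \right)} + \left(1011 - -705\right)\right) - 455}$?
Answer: $\sqrt{1290} \approx 35.917$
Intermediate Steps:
$\sqrt{\left(P{\left(29,-13 \right)} + \left(1011 - -705\right)\right) - 455} = \sqrt{\left(29 + \left(1011 - -705\right)\right) - 455} = \sqrt{\left(29 + \left(1011 + 705\right)\right) - 455} = \sqrt{\left(29 + 1716\right) - 455} = \sqrt{1745 - 455} = \sqrt{1290}$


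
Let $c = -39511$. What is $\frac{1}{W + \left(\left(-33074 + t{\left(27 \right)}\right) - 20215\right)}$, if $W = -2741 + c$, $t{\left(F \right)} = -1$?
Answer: $- \frac{1}{95542} \approx -1.0467 \cdot 10^{-5}$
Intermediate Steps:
$W = -42252$ ($W = -2741 - 39511 = -42252$)
$\frac{1}{W + \left(\left(-33074 + t{\left(27 \right)}\right) - 20215\right)} = \frac{1}{-42252 - 53290} = \frac{1}{-95542} = - \frac{1}{95542}$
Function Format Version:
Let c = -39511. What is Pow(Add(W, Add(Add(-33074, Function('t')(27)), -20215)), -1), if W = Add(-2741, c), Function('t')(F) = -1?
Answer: Rational(-1, 95542) ≈ -1.0467e-5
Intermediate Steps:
W = -42252 (W = Add(-2741, -39511) = -42252)
Pow(Add(W, Add(Add(-33074, Function('t')(27)), -20215)), -1) = Pow(Add(-42252, Add(Add(-33074, -1), -20215)), -1) = Pow(Add(-42252, Add(-33075, -20215)), -1) = Pow(Add(-42252, -53290), -1) = Pow(-95542, -1) = Rational(-1, 95542)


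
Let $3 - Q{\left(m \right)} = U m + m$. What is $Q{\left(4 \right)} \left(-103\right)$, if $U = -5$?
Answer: $-1957$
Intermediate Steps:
$Q{\left(m \right)} = 3 + 4 m$ ($Q{\left(m \right)} = 3 - \left(- 5 m + m\right) = 3 - - 4 m = 3 + 4 m$)
$Q{\left(4 \right)} \left(-103\right) = \left(3 + 4 \cdot 4\right) \left(-103\right) = \left(3 + 16\right) \left(-103\right) = 19 \left(-103\right) = -1957$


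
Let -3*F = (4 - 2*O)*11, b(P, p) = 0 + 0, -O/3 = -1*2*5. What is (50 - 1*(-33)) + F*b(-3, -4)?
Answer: 83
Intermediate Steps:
O = 30 (O = -3*(-1*2)*5 = -(-6)*5 = -3*(-10) = 30)
b(P, p) = 0
F = 616/3 (F = -(4 - 2*30)*11/3 = -(4 - 60)*11/3 = -(-56)*11/3 = -⅓*(-616) = 616/3 ≈ 205.33)
(50 - 1*(-33)) + F*b(-3, -4) = (50 - 1*(-33)) + (616/3)*0 = (50 + 33) + 0 = 83 + 0 = 83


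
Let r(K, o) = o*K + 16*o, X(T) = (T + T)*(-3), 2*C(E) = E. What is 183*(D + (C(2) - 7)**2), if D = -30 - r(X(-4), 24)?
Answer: -174582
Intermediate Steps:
C(E) = E/2
X(T) = -6*T (X(T) = (2*T)*(-3) = -6*T)
r(K, o) = 16*o + K*o (r(K, o) = K*o + 16*o = 16*o + K*o)
D = -990 (D = -30 - 24*(16 - 6*(-4)) = -30 - 24*(16 + 24) = -30 - 24*40 = -30 - 1*960 = -30 - 960 = -990)
183*(D + (C(2) - 7)**2) = 183*(-990 + ((1/2)*2 - 7)**2) = 183*(-990 + (1 - 7)**2) = 183*(-990 + (-6)**2) = 183*(-990 + 36) = 183*(-954) = -174582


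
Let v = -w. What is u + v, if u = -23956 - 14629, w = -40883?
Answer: 2298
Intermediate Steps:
u = -38585
v = 40883 (v = -1*(-40883) = 40883)
u + v = -38585 + 40883 = 2298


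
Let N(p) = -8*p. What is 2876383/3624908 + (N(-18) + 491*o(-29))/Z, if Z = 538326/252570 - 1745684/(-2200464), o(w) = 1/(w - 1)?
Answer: 10908670069144008361/245508130177208948 ≈ 44.433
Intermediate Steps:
o(w) = 1/(-1 + w)
Z = 67728099631/23157133020 (Z = 538326*(1/252570) - 1745684*(-1/2200464) = 89721/42095 + 436421/550116 = 67728099631/23157133020 ≈ 2.9247)
2876383/3624908 + (N(-18) + 491*o(-29))/Z = 2876383/3624908 + (-8*(-18) + 491/(-1 - 29))/(67728099631/23157133020) = 2876383*(1/3624908) + (144 + 491/(-30))*(23157133020/67728099631) = 2876383/3624908 + (144 + 491*(-1/30))*(23157133020/67728099631) = 2876383/3624908 + (144 - 491/30)*(23157133020/67728099631) = 2876383/3624908 + (3829/30)*(23157133020/67728099631) = 2876383/3624908 + 2955622077786/67728099631 = 10908670069144008361/245508130177208948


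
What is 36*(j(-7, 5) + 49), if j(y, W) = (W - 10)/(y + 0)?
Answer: 12528/7 ≈ 1789.7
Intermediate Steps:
j(y, W) = (-10 + W)/y
36*(j(-7, 5) + 49) = 36*((-10 + 5)/(-7) + 49) = 36*(-⅐*(-5) + 49) = 36*(5/7 + 49) = 36*(348/7) = 12528/7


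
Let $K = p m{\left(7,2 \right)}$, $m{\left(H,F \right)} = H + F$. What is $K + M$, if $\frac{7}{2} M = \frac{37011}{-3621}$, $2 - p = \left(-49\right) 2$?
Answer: $\frac{7579426}{8449} \approx 897.08$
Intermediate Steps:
$m{\left(H,F \right)} = F + H$
$p = 100$ ($p = 2 - \left(-49\right) 2 = 2 - -98 = 2 + 98 = 100$)
$K = 900$ ($K = 100 \left(2 + 7\right) = 100 \cdot 9 = 900$)
$M = - \frac{24674}{8449}$ ($M = \frac{2 \frac{37011}{-3621}}{7} = \frac{2 \cdot 37011 \left(- \frac{1}{3621}\right)}{7} = \frac{2}{7} \left(- \frac{12337}{1207}\right) = - \frac{24674}{8449} \approx -2.9203$)
$K + M = 900 - \frac{24674}{8449} = \frac{7579426}{8449}$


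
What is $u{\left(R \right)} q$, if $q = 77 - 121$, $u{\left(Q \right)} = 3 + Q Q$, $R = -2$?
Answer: $-308$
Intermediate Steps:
$u{\left(Q \right)} = 3 + Q^{2}$
$q = -44$
$u{\left(R \right)} q = \left(3 + \left(-2\right)^{2}\right) \left(-44\right) = \left(3 + 4\right) \left(-44\right) = 7 \left(-44\right) = -308$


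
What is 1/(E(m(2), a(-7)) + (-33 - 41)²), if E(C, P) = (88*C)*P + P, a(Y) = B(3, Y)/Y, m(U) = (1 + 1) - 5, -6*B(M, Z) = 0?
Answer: 1/5476 ≈ 0.00018262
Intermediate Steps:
B(M, Z) = 0 (B(M, Z) = -⅙*0 = 0)
m(U) = -3 (m(U) = 2 - 5 = -3)
a(Y) = 0 (a(Y) = 0/Y = 0)
E(C, P) = P + 88*C*P (E(C, P) = 88*C*P + P = P + 88*C*P)
1/(E(m(2), a(-7)) + (-33 - 41)²) = 1/(0*(1 + 88*(-3)) + (-33 - 41)²) = 1/(0*(1 - 264) + (-74)²) = 1/(0*(-263) + 5476) = 1/(0 + 5476) = 1/5476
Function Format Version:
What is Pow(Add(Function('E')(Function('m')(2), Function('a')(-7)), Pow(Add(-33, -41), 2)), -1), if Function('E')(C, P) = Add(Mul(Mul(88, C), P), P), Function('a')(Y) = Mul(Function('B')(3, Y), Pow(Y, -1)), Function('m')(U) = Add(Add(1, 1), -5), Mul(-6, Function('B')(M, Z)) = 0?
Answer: Rational(1, 5476) ≈ 0.00018262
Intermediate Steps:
Function('B')(M, Z) = 0 (Function('B')(M, Z) = Mul(Rational(-1, 6), 0) = 0)
Function('m')(U) = -3 (Function('m')(U) = Add(2, -5) = -3)
Function('a')(Y) = 0 (Function('a')(Y) = Mul(0, Pow(Y, -1)) = 0)
Function('E')(C, P) = Add(P, Mul(88, C, P)) (Function('E')(C, P) = Add(Mul(88, C, P), P) = Add(P, Mul(88, C, P)))
Pow(Add(Function('E')(Function('m')(2), Function('a')(-7)), Pow(Add(-33, -41), 2)), -1) = Pow(Add(Mul(0, Add(1, Mul(88, -3))), Pow(Add(-33, -41), 2)), -1) = Pow(Add(Mul(0, Add(1, -264)), Pow(-74, 2)), -1) = Pow(Add(Mul(0, -263), 5476), -1) = Pow(Add(0, 5476), -1) = Pow(5476, -1) = Rational(1, 5476)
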